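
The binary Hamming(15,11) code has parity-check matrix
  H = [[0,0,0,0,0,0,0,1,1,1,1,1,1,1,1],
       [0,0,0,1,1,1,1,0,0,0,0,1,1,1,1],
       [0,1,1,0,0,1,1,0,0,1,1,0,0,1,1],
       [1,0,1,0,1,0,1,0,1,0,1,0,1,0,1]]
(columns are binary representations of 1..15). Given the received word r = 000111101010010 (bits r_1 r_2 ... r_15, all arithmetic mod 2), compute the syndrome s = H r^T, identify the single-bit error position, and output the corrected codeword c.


s = (1, 1, 0, 0)^T, error position = 12, corrected codeword c = 000111101011010

Compute s = H r^T mod 2 one row at a time:
  s_1 = 0 + 1 + 0 + 1 + 0 + 0 + 1 + 0 = 3 ≡ 1 (mod 2).
  s_2 = 1 + 1 + 1 + 1 + 0 + 0 + 1 + 0 = 5 ≡ 1 (mod 2).
  s_3 = 0 + 0 + 1 + 1 + 0 + 1 + 1 + 0 = 4 ≡ 0 (mod 2).
  s_4 = 0 + 0 + 1 + 1 + 1 + 1 + 0 + 0 = 4 ≡ 0 (mod 2).
s = (1, 1, 0, 0)^T — this equals column 12 of H (binary 1100), so error is at position 12.
Correct: flip bit 12 of r = 000111101010010 to get c = 000111101011010.


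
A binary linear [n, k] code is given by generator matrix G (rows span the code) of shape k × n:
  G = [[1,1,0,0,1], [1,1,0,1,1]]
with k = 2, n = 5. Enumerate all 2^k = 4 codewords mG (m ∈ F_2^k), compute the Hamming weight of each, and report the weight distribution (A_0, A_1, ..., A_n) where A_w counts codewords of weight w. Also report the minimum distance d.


Weight distribution: A_0 = 1, A_1 = 1, A_3 = 1, A_4 = 1. Minimum distance d = 1.

Enumerate all 2^2 = 4 messages m ∈ F_2^2.
For each, compute codeword c = mG in F_2^5, then tally its weight.
  m = 00 → c = 00000, weight = 0.
  m = 10 → c = 11001, weight = 3.
  m = 01 → c = 11011, weight = 4.
  m = 11 → c = 00010, weight = 1.
Tally weights:
  weight 0: 1 codewords.
  weight 1: 1 codewords.
  weight 3: 1 codewords.
  weight 4: 1 codewords.
Minimum distance d = smallest w > 0 with A_w > 0 = 1.
Sanity: Σ A_w = 4 = 2^2 = 4 ✓.


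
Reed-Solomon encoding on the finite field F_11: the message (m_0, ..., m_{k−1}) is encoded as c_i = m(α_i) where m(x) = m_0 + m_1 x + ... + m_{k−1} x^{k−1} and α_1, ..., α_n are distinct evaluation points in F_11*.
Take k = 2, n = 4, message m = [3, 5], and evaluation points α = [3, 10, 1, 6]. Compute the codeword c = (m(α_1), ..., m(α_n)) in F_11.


c = [7, 9, 8, 0]

Message polynomial: m(x) = 3 + 5·x (mod 11).
For each evaluation point α_i, compute m(α_i) mod 11:
  α_1 = 3: Horner steps 5 → 7, so m(3) = 7.
  α_2 = 10: Horner steps 5 → 9, so m(10) = 9.
  α_3 = 1: Horner steps 5 → 8, so m(1) = 8.
  α_4 = 6: Horner steps 5 → 0, so m(6) = 0.
Codeword c = [7, 9, 8, 0] ∈ F_11^4.


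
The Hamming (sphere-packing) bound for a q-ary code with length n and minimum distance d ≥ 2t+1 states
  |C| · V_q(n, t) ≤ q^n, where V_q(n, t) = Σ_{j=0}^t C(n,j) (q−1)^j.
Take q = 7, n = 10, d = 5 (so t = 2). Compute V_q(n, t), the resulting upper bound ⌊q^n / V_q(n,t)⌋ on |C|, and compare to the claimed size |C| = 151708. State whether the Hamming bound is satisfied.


V_q(n, t) = 1681, q^n = 282475249, Hamming bound = 168040, |C| = 151708 ≤ bound (satisfied).

Step 1: Compute V_q(n, t) = Σ_{j=0}^2 C(n, j) (q−1)^j.
  j = 0: C(10,0)·(6)^0 = 1·1 = 1.
  j = 1: C(10,1)·(6)^1 = 10·6 = 60.
  j = 2: C(10,2)·(6)^2 = 45·36 = 1620.
  V_q(n, t) = 1 + 60 + 1620 = 1681.
Step 2: q^n = 7^10 = 282475249.
Step 3: Hamming bound ⌊q^n / V_q(n,t)⌋ = ⌊282475249/1681⌋ = 168040.
Step 4: Compare |C| = 151708 to 168040: satisfied.
The claimed |C| lies below the Hamming bound.


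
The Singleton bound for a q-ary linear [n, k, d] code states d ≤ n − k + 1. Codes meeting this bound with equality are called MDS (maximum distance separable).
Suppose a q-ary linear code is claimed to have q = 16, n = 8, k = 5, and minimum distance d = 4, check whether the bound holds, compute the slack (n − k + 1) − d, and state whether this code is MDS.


Singleton RHS = n − k + 1 = 4, slack = 0, bound satisfied, MDS.

Singleton bound: d ≤ n − k + 1.
Here n = 8, k = 5, so n − k + 1 = 4.
Given d = 4, check d ≤ 4: YES.
Slack = (n − k + 1) − d = 0.
The code is MDS (slack = 0).
Description: the claimed parameters are [8, 5, 4]_16; such a code would be MDS (meets Singleton bound).


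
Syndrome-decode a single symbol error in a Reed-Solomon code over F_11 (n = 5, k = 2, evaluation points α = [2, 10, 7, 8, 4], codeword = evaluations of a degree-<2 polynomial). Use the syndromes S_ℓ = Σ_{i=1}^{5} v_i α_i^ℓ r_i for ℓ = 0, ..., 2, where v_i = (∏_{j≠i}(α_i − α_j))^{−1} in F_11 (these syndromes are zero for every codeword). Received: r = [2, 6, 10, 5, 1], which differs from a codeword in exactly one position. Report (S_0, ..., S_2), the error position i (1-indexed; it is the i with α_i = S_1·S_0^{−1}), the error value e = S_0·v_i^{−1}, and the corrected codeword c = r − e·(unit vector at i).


S = (2, 8, 10), error at position 5, error magnitude e = 9, c = [2, 6, 10, 5, 3].

Step 1: column multipliers v_i = (∏_{j≠i}(α_i − α_j))^{−1} mod 11.
  i = 1 (α = 2): (2−10)(2−7)(2−8)(2−4) = (−8)·(−5)·(−6)·(−2) = 480 ≡ 7, so v_1 = 7^{−1} = 8 (mod 11).
  i = 2 (α = 10): (10−2)(10−7)(10−8)(10−4) = 8·3·2·6 = 288 ≡ 2, so v_2 = 2^{−1} = 6 (mod 11).
  i = 3 (α = 7): (7−2)(7−10)(7−8)(7−4) = 5·(−3)·(−1)·3 = 45 ≡ 1, so v_3 = 1^{−1} = 1 (mod 11).
  i = 4 (α = 8): (8−2)(8−10)(8−7)(8−4) = 6·(−2)·1·4 = −48 ≡ 7, so v_4 = 7^{−1} = 8 (mod 11).
  i = 5 (α = 4): (4−2)(4−10)(4−7)(4−8) = 2·(−6)·(−3)·(−4) = −144 ≡ 10, so v_5 = 10^{−1} = 10 (mod 11).
  v = [8, 6, 1, 8, 10].
Step 2: syndromes of r = [2, 6, 10, 5, 1] (all sums mod 11).
  S_0 = Σ v_i r_i = 8·2 + 6·6 + 1·10 + 8·5 + 10·1 = 112 ≡ 2.
  S_1 = Σ v_i α_i r_i = 8·2·2 + 6·10·6 + 1·7·10 + 8·8·5 + 10·4·1 = 822 ≡ 8.
  α_i^2 mod 11 = [4, 1, 5, 9, 5].
  S_2 = Σ v_i α_i^2 r_i = 8·4·2 + 6·1·6 + 1·5·10 + 8·9·5 + 10·5·1 = 560 ≡ 10.
  S = (2, 8, 10) ≠ 0, so r is not a codeword (an error is present).
Step 3: locate the error. For a single error e at position i, S_ℓ = v_i·e·α_i^ℓ, so α_err = S_1/S_0.
  S_0^{−1} = 2^{−1} = 6 (mod 11), so α_err = 8·6 = 48 ≡ 4 = α_5. Error position i = 5.
  Consistency check: S_2/S_1 = 10·7 = 70 ≡ 4 = α_err ✓ (single-error assumption holds).
Step 4: error magnitude e = S_0/v_5 = S_0·∏_{j≠5}(α_5 − α_j) = 2·10 = 20 ≡ 9 (mod 11).
Step 5: correct position 5: c_5 = r_5 − e = 1 − 9 ≡ 3 (mod 11). Hence c = [2, 6, 10, 5, 3].
  Check: interpolating c through the α_i gives m(x) = 1 + 6·x (degree < 2) with m(α_i) = c_i for every i, so c is indeed a codeword.


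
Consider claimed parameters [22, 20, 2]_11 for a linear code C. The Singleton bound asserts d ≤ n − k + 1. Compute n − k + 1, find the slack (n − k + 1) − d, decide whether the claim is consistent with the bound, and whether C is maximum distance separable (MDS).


Singleton RHS = n − k + 1 = 3, slack = 1, bound satisfied, not MDS.

Singleton bound: d ≤ n − k + 1.
Here n = 22, k = 20, so n − k + 1 = 3.
Given d = 2, check d ≤ 3: YES.
Slack = (n − k + 1) − d = 1.
The code is NOT MDS (slack = 1 > 0).
Description: the claimed parameters are [22, 20, 2]_11; such a code would be non-MDS.


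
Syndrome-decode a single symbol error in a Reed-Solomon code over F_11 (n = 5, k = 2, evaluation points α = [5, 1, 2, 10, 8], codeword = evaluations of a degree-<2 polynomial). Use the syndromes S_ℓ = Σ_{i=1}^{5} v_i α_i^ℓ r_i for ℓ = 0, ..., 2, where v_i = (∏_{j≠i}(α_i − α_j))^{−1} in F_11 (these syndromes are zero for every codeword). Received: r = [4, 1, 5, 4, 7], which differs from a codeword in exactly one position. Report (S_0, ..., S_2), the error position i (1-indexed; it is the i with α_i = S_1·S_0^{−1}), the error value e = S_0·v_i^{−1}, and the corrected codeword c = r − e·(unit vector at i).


S = (5, 3, 4), error at position 1, error magnitude e = 9, c = [6, 1, 5, 4, 7].

Step 1: column multipliers v_i = (∏_{j≠i}(α_i − α_j))^{−1} mod 11.
  i = 1 (α = 5): (5−1)(5−2)(5−10)(5−8) = 4·3·(−5)·(−3) = 180 ≡ 4, so v_1 = 4^{−1} = 3 (mod 11).
  i = 2 (α = 1): (1−5)(1−2)(1−10)(1−8) = (−4)·(−1)·(−9)·(−7) = 252 ≡ 10, so v_2 = 10^{−1} = 10 (mod 11).
  i = 3 (α = 2): (2−5)(2−1)(2−10)(2−8) = (−3)·1·(−8)·(−6) = −144 ≡ 10, so v_3 = 10^{−1} = 10 (mod 11).
  i = 4 (α = 10): (10−5)(10−1)(10−2)(10−8) = 5·9·8·2 = 720 ≡ 5, so v_4 = 5^{−1} = 9 (mod 11).
  i = 5 (α = 8): (8−5)(8−1)(8−2)(8−10) = 3·7·6·(−2) = −252 ≡ 1, so v_5 = 1^{−1} = 1 (mod 11).
  v = [3, 10, 10, 9, 1].
Step 2: syndromes of r = [4, 1, 5, 4, 7] (all sums mod 11).
  S_0 = Σ v_i r_i = 3·4 + 10·1 + 10·5 + 9·4 + 1·7 = 115 ≡ 5.
  S_1 = Σ v_i α_i r_i = 3·5·4 + 10·1·1 + 10·2·5 + 9·10·4 + 1·8·7 = 586 ≡ 3.
  α_i^2 mod 11 = [3, 1, 4, 1, 9].
  S_2 = Σ v_i α_i^2 r_i = 3·3·4 + 10·1·1 + 10·4·5 + 9·1·4 + 1·9·7 = 345 ≡ 4.
  S = (5, 3, 4) ≠ 0, so r is not a codeword (an error is present).
Step 3: locate the error. For a single error e at position i, S_ℓ = v_i·e·α_i^ℓ, so α_err = S_1/S_0.
  S_0^{−1} = 5^{−1} = 9 (mod 11), so α_err = 3·9 = 27 ≡ 5 = α_1. Error position i = 1.
  Consistency check: S_2/S_1 = 4·4 = 16 ≡ 5 = α_err ✓ (single-error assumption holds).
Step 4: error magnitude e = S_0/v_1 = S_0·∏_{j≠1}(α_1 − α_j) = 5·4 = 20 ≡ 9 (mod 11).
Step 5: correct position 1: c_1 = r_1 − e = 4 − 9 ≡ 6 (mod 11). Hence c = [6, 1, 5, 4, 7].
  Check: interpolating c through the α_i gives m(x) = 8 + 4·x (degree < 2) with m(α_i) = c_i for every i, so c is indeed a codeword.


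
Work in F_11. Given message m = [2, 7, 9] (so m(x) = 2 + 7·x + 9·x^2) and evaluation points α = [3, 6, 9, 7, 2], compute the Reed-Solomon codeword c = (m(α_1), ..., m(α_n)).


c = [5, 5, 2, 8, 8]

Message polynomial: m(x) = 2 + 7·x + 9·x^2 (mod 11).
For each evaluation point α_i, compute m(α_i) mod 11:
  α_1 = 3: Horner steps 9 → 1 → 5, so m(3) = 5.
  α_2 = 6: Horner steps 9 → 6 → 5, so m(6) = 5.
  α_3 = 9: Horner steps 9 → 0 → 2, so m(9) = 2.
  α_4 = 7: Horner steps 9 → 4 → 8, so m(7) = 8.
  α_5 = 2: Horner steps 9 → 3 → 8, so m(2) = 8.
Codeword c = [5, 5, 2, 8, 8] ∈ F_11^5.


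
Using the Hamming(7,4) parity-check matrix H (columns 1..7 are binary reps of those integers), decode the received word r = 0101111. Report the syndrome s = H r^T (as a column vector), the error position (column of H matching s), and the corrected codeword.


s = (0, 1, 0)^T, error position = 2, corrected codeword c = 0001111

Compute s = H r^T mod 2 one row at a time:
  s_1 = 1 + 1 + 1 + 1 = 4 ≡ 0 (mod 2).
  s_2 = 1 + 0 + 1 + 1 = 3 ≡ 1 (mod 2).
  s_3 = 0 + 0 + 1 + 1 = 2 ≡ 0 (mod 2).
s = (0, 1, 0)^T — this equals column 2 of H (binary 010), so error is at position 2.
Correct: flip bit 2 of r = 0101111 to get c = 0001111.


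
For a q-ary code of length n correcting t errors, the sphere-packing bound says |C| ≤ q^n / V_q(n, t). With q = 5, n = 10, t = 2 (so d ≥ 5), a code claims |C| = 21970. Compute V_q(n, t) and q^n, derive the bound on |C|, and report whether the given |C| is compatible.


V_q(n, t) = 761, q^n = 9765625, Hamming bound = 12832, |C| = 21970 > bound (violated).

Step 1: Compute V_q(n, t) = Σ_{j=0}^2 C(n, j) (q−1)^j.
  j = 0: C(10,0)·(4)^0 = 1·1 = 1.
  j = 1: C(10,1)·(4)^1 = 10·4 = 40.
  j = 2: C(10,2)·(4)^2 = 45·16 = 720.
  V_q(n, t) = 1 + 40 + 720 = 761.
Step 2: q^n = 5^10 = 9765625.
Step 3: Hamming bound ⌊q^n / V_q(n,t)⌋ = ⌊9765625/761⌋ = 12832.
Step 4: Compare |C| = 21970 to 12832: violated.
The claimed |C| lies above the Hamming bound, so no 5-ary code of length 10 with d ≥ 5 can have 21970 codewords.


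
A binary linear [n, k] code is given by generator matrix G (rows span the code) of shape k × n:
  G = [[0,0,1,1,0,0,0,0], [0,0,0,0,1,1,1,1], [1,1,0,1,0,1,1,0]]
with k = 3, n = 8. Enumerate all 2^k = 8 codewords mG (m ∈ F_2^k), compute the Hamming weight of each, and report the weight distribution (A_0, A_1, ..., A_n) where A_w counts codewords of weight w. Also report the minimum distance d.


Weight distribution: A_0 = 1, A_2 = 1, A_4 = 1, A_5 = 4, A_6 = 1. Minimum distance d = 2.

Enumerate all 2^3 = 8 messages m ∈ F_2^3.
For each, compute codeword c = mG in F_2^8, then tally its weight.
  m = 000 → c = 00000000, weight = 0.
  m = 100 → c = 00110000, weight = 2.
  m = 010 → c = 00001111, weight = 4.
  m = 110 → c = 00111111, weight = 6.
  m = 001 → c = 11010110, weight = 5.
  m = 101 → c = 11100110, weight = 5.
  m = 011 → c = 11011001, weight = 5.
  m = 111 → c = 11101001, weight = 5.
Tally weights:
  weight 0: 1 codewords.
  weight 2: 1 codewords.
  weight 4: 1 codewords.
  weight 5: 4 codewords.
  weight 6: 1 codewords.
Minimum distance d = smallest w > 0 with A_w > 0 = 2.
Sanity: Σ A_w = 8 = 2^3 = 8 ✓.


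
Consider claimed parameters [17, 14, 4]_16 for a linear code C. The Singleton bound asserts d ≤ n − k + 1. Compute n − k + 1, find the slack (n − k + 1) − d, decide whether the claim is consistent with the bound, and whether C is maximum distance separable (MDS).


Singleton RHS = n − k + 1 = 4, slack = 0, bound satisfied, MDS.

Singleton bound: d ≤ n − k + 1.
Here n = 17, k = 14, so n − k + 1 = 4.
Given d = 4, check d ≤ 4: YES.
Slack = (n − k + 1) − d = 0.
The code is MDS (slack = 0).
Description: the claimed parameters are [17, 14, 4]_16; such a code would be MDS (meets Singleton bound).


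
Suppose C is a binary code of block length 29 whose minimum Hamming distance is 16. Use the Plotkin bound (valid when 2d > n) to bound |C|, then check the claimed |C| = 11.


Plotkin bound M ≤ 10; given |C| = 11 > bound (violated).

Check applicability: 2d = 32, n = 29.
2d − n = 3 > 0, so Plotkin applies.
Compute d/(2d−n) = 16/3 ≈ 5.3333.
⌊d/(2d−n)⌋ = 5.
Plotkin bound: M ≤ 2·5 = 10.
Given |C| = 11, check: VIOLATED.
This |C| is above the Plotkin bound, so no binary code with n = 29, d = 16 and 11 codewords exists.


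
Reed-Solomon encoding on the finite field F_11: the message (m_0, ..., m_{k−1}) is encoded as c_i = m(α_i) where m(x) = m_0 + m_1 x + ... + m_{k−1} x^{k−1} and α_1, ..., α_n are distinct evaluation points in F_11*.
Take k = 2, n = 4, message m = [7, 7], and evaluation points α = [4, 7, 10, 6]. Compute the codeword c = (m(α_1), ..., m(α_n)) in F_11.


c = [2, 1, 0, 5]

Message polynomial: m(x) = 7 + 7·x (mod 11).
For each evaluation point α_i, compute m(α_i) mod 11:
  α_1 = 4: Horner steps 7 → 2, so m(4) = 2.
  α_2 = 7: Horner steps 7 → 1, so m(7) = 1.
  α_3 = 10: Horner steps 7 → 0, so m(10) = 0.
  α_4 = 6: Horner steps 7 → 5, so m(6) = 5.
Codeword c = [2, 1, 0, 5] ∈ F_11^4.


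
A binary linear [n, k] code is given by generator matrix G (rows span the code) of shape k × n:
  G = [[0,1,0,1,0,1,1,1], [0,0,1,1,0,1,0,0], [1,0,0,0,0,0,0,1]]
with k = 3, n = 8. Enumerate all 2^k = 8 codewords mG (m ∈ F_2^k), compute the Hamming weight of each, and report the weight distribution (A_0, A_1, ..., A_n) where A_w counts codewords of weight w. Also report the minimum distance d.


Weight distribution: A_0 = 1, A_2 = 1, A_3 = 1, A_4 = 2, A_5 = 3. Minimum distance d = 2.

Enumerate all 2^3 = 8 messages m ∈ F_2^3.
For each, compute codeword c = mG in F_2^8, then tally its weight.
  m = 000 → c = 00000000, weight = 0.
  m = 100 → c = 01010111, weight = 5.
  m = 010 → c = 00110100, weight = 3.
  m = 110 → c = 01100011, weight = 4.
  m = 001 → c = 10000001, weight = 2.
  m = 101 → c = 11010110, weight = 5.
  m = 011 → c = 10110101, weight = 5.
  m = 111 → c = 11100010, weight = 4.
Tally weights:
  weight 0: 1 codewords.
  weight 2: 1 codewords.
  weight 3: 1 codewords.
  weight 4: 2 codewords.
  weight 5: 3 codewords.
Minimum distance d = smallest w > 0 with A_w > 0 = 2.
Sanity: Σ A_w = 8 = 2^3 = 8 ✓.


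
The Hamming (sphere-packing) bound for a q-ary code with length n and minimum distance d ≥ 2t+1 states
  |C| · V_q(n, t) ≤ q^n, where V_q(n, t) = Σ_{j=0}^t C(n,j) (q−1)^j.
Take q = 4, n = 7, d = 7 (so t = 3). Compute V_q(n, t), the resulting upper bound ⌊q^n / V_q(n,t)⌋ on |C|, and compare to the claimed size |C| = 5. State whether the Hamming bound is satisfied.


V_q(n, t) = 1156, q^n = 16384, Hamming bound = 14, |C| = 5 ≤ bound (satisfied).

Step 1: Compute V_q(n, t) = Σ_{j=0}^3 C(n, j) (q−1)^j.
  j = 0: C(7,0)·(3)^0 = 1·1 = 1.
  j = 1: C(7,1)·(3)^1 = 7·3 = 21.
  j = 2: C(7,2)·(3)^2 = 21·9 = 189.
  j = 3: C(7,3)·(3)^3 = 35·27 = 945.
  V_q(n, t) = 1 + 21 + 189 + 945 = 1156.
Step 2: q^n = 4^7 = 16384.
Step 3: Hamming bound ⌊q^n / V_q(n,t)⌋ = ⌊16384/1156⌋ = 14.
Step 4: Compare |C| = 5 to 14: satisfied.
The claimed |C| lies below the Hamming bound.


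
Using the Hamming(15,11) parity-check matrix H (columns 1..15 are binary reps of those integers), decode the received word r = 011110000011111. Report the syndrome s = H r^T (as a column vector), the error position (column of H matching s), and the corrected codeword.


s = (1, 0, 1, 1)^T, error position = 11, corrected codeword c = 011110000001111

Compute s = H r^T mod 2 one row at a time:
  s_1 = 0 + 0 + 0 + 1 + 1 + 1 + 1 + 1 = 5 ≡ 1 (mod 2).
  s_2 = 1 + 1 + 0 + 0 + 1 + 1 + 1 + 1 = 6 ≡ 0 (mod 2).
  s_3 = 1 + 1 + 0 + 0 + 0 + 1 + 1 + 1 = 5 ≡ 1 (mod 2).
  s_4 = 0 + 1 + 1 + 0 + 0 + 1 + 1 + 1 = 5 ≡ 1 (mod 2).
s = (1, 0, 1, 1)^T — this equals column 11 of H (binary 1011), so error is at position 11.
Correct: flip bit 11 of r = 011110000011111 to get c = 011110000001111.


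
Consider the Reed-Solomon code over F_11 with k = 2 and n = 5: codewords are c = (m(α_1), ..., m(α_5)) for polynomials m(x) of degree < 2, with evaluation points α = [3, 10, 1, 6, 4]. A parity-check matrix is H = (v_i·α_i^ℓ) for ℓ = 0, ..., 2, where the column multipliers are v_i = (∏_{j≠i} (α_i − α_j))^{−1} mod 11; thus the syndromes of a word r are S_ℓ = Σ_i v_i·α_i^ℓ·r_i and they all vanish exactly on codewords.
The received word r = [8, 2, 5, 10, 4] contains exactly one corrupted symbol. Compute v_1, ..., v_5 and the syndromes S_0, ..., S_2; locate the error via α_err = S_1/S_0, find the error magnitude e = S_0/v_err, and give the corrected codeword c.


S = (3, 7, 9), error at position 4, error magnitude e = 3, c = [8, 2, 5, 7, 4].

Step 1: column multipliers v_i = (∏_{j≠i}(α_i − α_j))^{−1} mod 11.
  i = 1 (α = 3): (3−10)(3−1)(3−6)(3−4) = (−7)·2·(−3)·(−1) = −42 ≡ 2, so v_1 = 2^{−1} = 6 (mod 11).
  i = 2 (α = 10): (10−3)(10−1)(10−6)(10−4) = 7·9·4·6 = 1512 ≡ 5, so v_2 = 5^{−1} = 9 (mod 11).
  i = 3 (α = 1): (1−3)(1−10)(1−6)(1−4) = (−2)·(−9)·(−5)·(−3) = 270 ≡ 6, so v_3 = 6^{−1} = 2 (mod 11).
  i = 4 (α = 6): (6−3)(6−10)(6−1)(6−4) = 3·(−4)·5·2 = −120 ≡ 1, so v_4 = 1^{−1} = 1 (mod 11).
  i = 5 (α = 4): (4−3)(4−10)(4−1)(4−6) = 1·(−6)·3·(−2) = 36 ≡ 3, so v_5 = 3^{−1} = 4 (mod 11).
  v = [6, 9, 2, 1, 4].
Step 2: syndromes of r = [8, 2, 5, 10, 4] (all sums mod 11).
  S_0 = Σ v_i r_i = 6·8 + 9·2 + 2·5 + 1·10 + 4·4 = 102 ≡ 3.
  S_1 = Σ v_i α_i r_i = 6·3·8 + 9·10·2 + 2·1·5 + 1·6·10 + 4·4·4 = 458 ≡ 7.
  α_i^2 mod 11 = [9, 1, 1, 3, 5].
  S_2 = Σ v_i α_i^2 r_i = 6·9·8 + 9·1·2 + 2·1·5 + 1·3·10 + 4·5·4 = 570 ≡ 9.
  S = (3, 7, 9) ≠ 0, so r is not a codeword (an error is present).
Step 3: locate the error. For a single error e at position i, S_ℓ = v_i·e·α_i^ℓ, so α_err = S_1/S_0.
  S_0^{−1} = 3^{−1} = 4 (mod 11), so α_err = 7·4 = 28 ≡ 6 = α_4. Error position i = 4.
  Consistency check: S_2/S_1 = 9·8 = 72 ≡ 6 = α_err ✓ (single-error assumption holds).
Step 4: error magnitude e = S_0/v_4 = S_0·∏_{j≠4}(α_4 − α_j) = 3·1 = 3 ≡ 3 (mod 11).
Step 5: correct position 4: c_4 = r_4 − e = 10 − 3 ≡ 7 (mod 11). Hence c = [8, 2, 5, 7, 4].
  Check: interpolating c through the α_i gives m(x) = 9 + 7·x (degree < 2) with m(α_i) = c_i for every i, so c is indeed a codeword.


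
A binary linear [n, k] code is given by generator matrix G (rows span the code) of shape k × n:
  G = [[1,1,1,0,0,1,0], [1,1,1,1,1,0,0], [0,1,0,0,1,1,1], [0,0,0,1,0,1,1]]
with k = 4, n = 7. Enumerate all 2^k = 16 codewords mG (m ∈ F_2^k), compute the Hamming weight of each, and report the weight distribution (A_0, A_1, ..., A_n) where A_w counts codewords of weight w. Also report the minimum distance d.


Weight distribution: A_0 = 1, A_2 = 3, A_3 = 4, A_4 = 3, A_5 = 4, A_6 = 1. Minimum distance d = 2.

Enumerate all 2^4 = 16 messages m ∈ F_2^4.
For each, compute codeword c = mG in F_2^7, then tally its weight.
  m = 0000 → c = 0000000, weight = 0.
  m = 1000 → c = 1110010, weight = 4.
  m = 0100 → c = 1111100, weight = 5.
  m = 1100 → c = 0001110, weight = 3.
  m = 0010 → c = 0100111, weight = 4.
  m = 1010 → c = 1010101, weight = 4.
  m = 0110 → c = 1011011, weight = 5.
  m = 1110 → c = 0101001, weight = 3.
  m = 0001 → c = 0001011, weight = 3.
  m = 1001 → c = 1111001, weight = 5.
  m = 0101 → c = 1110111, weight = 6.
  m = 1101 → c = 0000101, weight = 2.
  m = 0011 → c = 0101100, weight = 3.
  m = 1011 → c = 1011110, weight = 5.
  m = 0111 → c = 1010000, weight = 2.
  m = 1111 → c = 0100010, weight = 2.
Tally weights:
  weight 0: 1 codewords.
  weight 2: 3 codewords.
  weight 3: 4 codewords.
  weight 4: 3 codewords.
  weight 5: 4 codewords.
  weight 6: 1 codewords.
Minimum distance d = smallest w > 0 with A_w > 0 = 2.
Sanity: Σ A_w = 16 = 2^4 = 16 ✓.


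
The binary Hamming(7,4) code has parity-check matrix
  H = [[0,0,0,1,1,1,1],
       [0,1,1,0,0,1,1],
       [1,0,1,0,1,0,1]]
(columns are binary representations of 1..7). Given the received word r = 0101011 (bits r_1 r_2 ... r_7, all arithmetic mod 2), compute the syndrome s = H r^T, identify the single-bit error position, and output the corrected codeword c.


s = (1, 1, 1)^T, error position = 7, corrected codeword c = 0101010

Compute s = H r^T mod 2 one row at a time:
  s_1 = 1 + 0 + 1 + 1 = 3 ≡ 1 (mod 2).
  s_2 = 1 + 0 + 1 + 1 = 3 ≡ 1 (mod 2).
  s_3 = 0 + 0 + 0 + 1 = 1 ≡ 1 (mod 2).
s = (1, 1, 1)^T — this equals column 7 of H (binary 111), so error is at position 7.
Correct: flip bit 7 of r = 0101011 to get c = 0101010.


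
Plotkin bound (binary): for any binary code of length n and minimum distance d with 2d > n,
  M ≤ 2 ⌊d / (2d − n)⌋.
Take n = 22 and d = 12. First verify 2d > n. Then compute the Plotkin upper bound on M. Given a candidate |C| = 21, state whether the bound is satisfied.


Plotkin bound M ≤ 12; given |C| = 21 > bound (violated).

Check applicability: 2d = 24, n = 22.
2d − n = 2 > 0, so Plotkin applies.
Compute d/(2d−n) = 12/2 ≈ 6.0000.
⌊d/(2d−n)⌋ = 6.
Plotkin bound: M ≤ 2·6 = 12.
Given |C| = 21, check: VIOLATED.
This |C| is above the Plotkin bound, so no binary code with n = 22, d = 12 and 21 codewords exists.


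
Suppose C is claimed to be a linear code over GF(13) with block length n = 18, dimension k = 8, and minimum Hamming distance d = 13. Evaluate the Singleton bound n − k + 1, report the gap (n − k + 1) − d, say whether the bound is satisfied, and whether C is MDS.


Singleton RHS = n − k + 1 = 11, slack = -2, bound violated (no such code; not MDS).

Singleton bound: d ≤ n − k + 1.
Here n = 18, k = 8, so n − k + 1 = 11.
Given d = 13, check d ≤ 11: NO.
Slack = (n − k + 1) − d = -2.
The slack is negative: d = 13 exceeds n − k + 1 = 11 by 2, so the Singleton bound is violated and no linear [18, 8, 13]_13 code can exist. In particular it is not MDS (MDS requires d = n − k + 1 exactly).
Description: the claimed parameters are [18, 8, 13]_13; such a code would be impossible (violates the Singleton bound).


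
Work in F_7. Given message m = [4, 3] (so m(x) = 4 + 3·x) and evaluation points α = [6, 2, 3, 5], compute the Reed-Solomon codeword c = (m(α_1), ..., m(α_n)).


c = [1, 3, 6, 5]

Message polynomial: m(x) = 4 + 3·x (mod 7).
For each evaluation point α_i, compute m(α_i) mod 7:
  α_1 = 6: Horner steps 3 → 1, so m(6) = 1.
  α_2 = 2: Horner steps 3 → 3, so m(2) = 3.
  α_3 = 3: Horner steps 3 → 6, so m(3) = 6.
  α_4 = 5: Horner steps 3 → 5, so m(5) = 5.
Codeword c = [1, 3, 6, 5] ∈ F_7^4.


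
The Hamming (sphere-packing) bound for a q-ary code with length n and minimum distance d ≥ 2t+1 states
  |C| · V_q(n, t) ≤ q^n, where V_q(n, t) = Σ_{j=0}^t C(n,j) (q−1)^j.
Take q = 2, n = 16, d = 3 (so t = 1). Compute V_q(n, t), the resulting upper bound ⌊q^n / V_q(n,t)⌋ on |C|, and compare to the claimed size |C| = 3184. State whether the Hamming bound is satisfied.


V_q(n, t) = 17, q^n = 65536, Hamming bound = 3855, |C| = 3184 ≤ bound (satisfied).

Step 1: Compute V_q(n, t) = Σ_{j=0}^1 C(n, j) (q−1)^j.
  j = 0: C(16,0)·(1)^0 = 1·1 = 1.
  j = 1: C(16,1)·(1)^1 = 16·1 = 16.
  V_q(n, t) = 1 + 16 = 17.
Step 2: q^n = 2^16 = 65536.
Step 3: Hamming bound ⌊q^n / V_q(n,t)⌋ = ⌊65536/17⌋ = 3855.
Step 4: Compare |C| = 3184 to 3855: satisfied.
The claimed |C| lies below the Hamming bound.


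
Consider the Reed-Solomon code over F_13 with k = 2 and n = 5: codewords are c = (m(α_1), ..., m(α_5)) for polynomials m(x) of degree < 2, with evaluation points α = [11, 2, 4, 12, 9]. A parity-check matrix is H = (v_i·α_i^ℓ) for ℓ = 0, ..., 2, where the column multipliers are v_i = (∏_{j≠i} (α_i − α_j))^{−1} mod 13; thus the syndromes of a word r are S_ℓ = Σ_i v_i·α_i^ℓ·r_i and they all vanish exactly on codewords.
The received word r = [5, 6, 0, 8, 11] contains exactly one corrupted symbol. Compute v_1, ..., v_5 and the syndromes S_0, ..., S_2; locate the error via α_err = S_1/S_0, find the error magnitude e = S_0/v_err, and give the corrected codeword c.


S = (1, 12, 1), error at position 4, error magnitude e = 6, c = [5, 6, 0, 2, 11].

Step 1: column multipliers v_i = (∏_{j≠i}(α_i − α_j))^{−1} mod 13.
  i = 1 (α = 11): (11−2)(11−4)(11−12)(11−9) = 9·7·(−1)·2 = −126 ≡ 4, so v_1 = 4^{−1} = 10 (mod 13).
  i = 2 (α = 2): (2−11)(2−4)(2−12)(2−9) = (−9)·(−2)·(−10)·(−7) = 1260 ≡ 12, so v_2 = 12^{−1} = 12 (mod 13).
  i = 3 (α = 4): (4−11)(4−2)(4−12)(4−9) = (−7)·2·(−8)·(−5) = −560 ≡ 12, so v_3 = 12^{−1} = 12 (mod 13).
  i = 4 (α = 12): (12−11)(12−2)(12−4)(12−9) = 1·10·8·3 = 240 ≡ 6, so v_4 = 6^{−1} = 11 (mod 13).
  i = 5 (α = 9): (9−11)(9−2)(9−4)(9−12) = (−2)·7·5·(−3) = 210 ≡ 2, so v_5 = 2^{−1} = 7 (mod 13).
  v = [10, 12, 12, 11, 7].
Step 2: syndromes of r = [5, 6, 0, 8, 11] (all sums mod 13).
  S_0 = Σ v_i r_i = 10·5 + 12·6 + 12·0 + 11·8 + 7·11 = 287 ≡ 1.
  S_1 = Σ v_i α_i r_i = 10·11·5 + 12·2·6 + 12·4·0 + 11·12·8 + 7·9·11 = 2443 ≡ 12.
  α_i^2 mod 13 = [4, 4, 3, 1, 3].
  S_2 = Σ v_i α_i^2 r_i = 10·4·5 + 12·4·6 + 12·3·0 + 11·1·8 + 7·3·11 = 807 ≡ 1.
  S = (1, 12, 1) ≠ 0, so r is not a codeword (an error is present).
Step 3: locate the error. For a single error e at position i, S_ℓ = v_i·e·α_i^ℓ, so α_err = S_1/S_0.
  S_0^{−1} = 1^{−1} = 1 (mod 13), so α_err = 12·1 = 12 ≡ 12 = α_4. Error position i = 4.
  Consistency check: S_2/S_1 = 1·12 = 12 ≡ 12 = α_err ✓ (single-error assumption holds).
Step 4: error magnitude e = S_0/v_4 = S_0·∏_{j≠4}(α_4 − α_j) = 1·6 = 6 ≡ 6 (mod 13).
Step 5: correct position 4: c_4 = r_4 − e = 8 − 6 ≡ 2 (mod 13). Hence c = [5, 6, 0, 2, 11].
  Check: interpolating c through the α_i gives m(x) = 12 + 10·x (degree < 2) with m(α_i) = c_i for every i, so c is indeed a codeword.


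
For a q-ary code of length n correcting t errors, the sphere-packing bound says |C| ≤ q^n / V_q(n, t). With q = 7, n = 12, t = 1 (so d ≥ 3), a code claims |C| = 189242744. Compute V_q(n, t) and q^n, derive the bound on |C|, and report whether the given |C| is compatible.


V_q(n, t) = 73, q^n = 13841287201, Hamming bound = 189606673, |C| = 189242744 ≤ bound (satisfied).

Step 1: Compute V_q(n, t) = Σ_{j=0}^1 C(n, j) (q−1)^j.
  j = 0: C(12,0)·(6)^0 = 1·1 = 1.
  j = 1: C(12,1)·(6)^1 = 12·6 = 72.
  V_q(n, t) = 1 + 72 = 73.
Step 2: q^n = 7^12 = 13841287201.
Step 3: Hamming bound ⌊q^n / V_q(n,t)⌋ = ⌊13841287201/73⌋ = 189606673.
Step 4: Compare |C| = 189242744 to 189606673: satisfied.
The claimed |C| lies below the Hamming bound.


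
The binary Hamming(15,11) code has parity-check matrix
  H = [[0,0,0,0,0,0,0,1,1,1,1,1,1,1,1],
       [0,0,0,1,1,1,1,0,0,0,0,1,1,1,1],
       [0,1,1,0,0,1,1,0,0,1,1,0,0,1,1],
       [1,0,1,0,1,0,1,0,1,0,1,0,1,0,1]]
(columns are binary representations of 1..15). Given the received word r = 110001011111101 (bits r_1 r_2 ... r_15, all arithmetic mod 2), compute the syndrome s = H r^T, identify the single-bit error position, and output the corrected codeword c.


s = (1, 0, 1, 1)^T, error position = 11, corrected codeword c = 110001011101101

Compute s = H r^T mod 2 one row at a time:
  s_1 = 1 + 1 + 1 + 1 + 1 + 1 + 0 + 1 = 7 ≡ 1 (mod 2).
  s_2 = 0 + 0 + 1 + 0 + 1 + 1 + 0 + 1 = 4 ≡ 0 (mod 2).
  s_3 = 1 + 0 + 1 + 0 + 1 + 1 + 0 + 1 = 5 ≡ 1 (mod 2).
  s_4 = 1 + 0 + 0 + 0 + 1 + 1 + 1 + 1 = 5 ≡ 1 (mod 2).
s = (1, 0, 1, 1)^T — this equals column 11 of H (binary 1011), so error is at position 11.
Correct: flip bit 11 of r = 110001011111101 to get c = 110001011101101.


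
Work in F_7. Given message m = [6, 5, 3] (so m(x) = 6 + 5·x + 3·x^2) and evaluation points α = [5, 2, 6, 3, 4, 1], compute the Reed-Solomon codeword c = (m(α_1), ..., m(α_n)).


c = [1, 0, 4, 6, 4, 0]

Message polynomial: m(x) = 6 + 5·x + 3·x^2 (mod 7).
For each evaluation point α_i, compute m(α_i) mod 7:
  α_1 = 5: Horner steps 3 → 6 → 1, so m(5) = 1.
  α_2 = 2: Horner steps 3 → 4 → 0, so m(2) = 0.
  α_3 = 6: Horner steps 3 → 2 → 4, so m(6) = 4.
  α_4 = 3: Horner steps 3 → 0 → 6, so m(3) = 6.
  α_5 = 4: Horner steps 3 → 3 → 4, so m(4) = 4.
  α_6 = 1: Horner steps 3 → 1 → 0, so m(1) = 0.
Codeword c = [1, 0, 4, 6, 4, 0] ∈ F_7^6.


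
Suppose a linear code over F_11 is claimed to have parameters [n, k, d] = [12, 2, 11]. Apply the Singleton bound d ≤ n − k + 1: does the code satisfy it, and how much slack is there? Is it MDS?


Singleton RHS = n − k + 1 = 11, slack = 0, bound satisfied, MDS.

Singleton bound: d ≤ n − k + 1.
Here n = 12, k = 2, so n − k + 1 = 11.
Given d = 11, check d ≤ 11: YES.
Slack = (n − k + 1) − d = 0.
The code is MDS (slack = 0).
Description: the claimed parameters are [12, 2, 11]_11; such a code would be MDS (meets Singleton bound).


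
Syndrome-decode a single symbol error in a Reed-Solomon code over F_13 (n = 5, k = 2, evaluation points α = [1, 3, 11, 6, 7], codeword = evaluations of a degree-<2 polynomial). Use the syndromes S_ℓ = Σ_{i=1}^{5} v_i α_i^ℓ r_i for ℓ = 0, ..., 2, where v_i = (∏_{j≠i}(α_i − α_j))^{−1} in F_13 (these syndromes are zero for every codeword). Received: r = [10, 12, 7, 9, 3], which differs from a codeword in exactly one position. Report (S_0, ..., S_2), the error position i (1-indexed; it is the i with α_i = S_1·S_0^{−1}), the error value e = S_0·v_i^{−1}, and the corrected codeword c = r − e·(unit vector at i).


S = (2, 12, 7), error at position 4, error magnitude e = 7, c = [10, 12, 7, 2, 3].

Step 1: column multipliers v_i = (∏_{j≠i}(α_i − α_j))^{−1} mod 13.
  i = 1 (α = 1): (1−3)(1−11)(1−6)(1−7) = (−2)·(−10)·(−5)·(−6) = 600 ≡ 2, so v_1 = 2^{−1} = 7 (mod 13).
  i = 2 (α = 3): (3−1)(3−11)(3−6)(3−7) = 2·(−8)·(−3)·(−4) = −192 ≡ 3, so v_2 = 3^{−1} = 9 (mod 13).
  i = 3 (α = 11): (11−1)(11−3)(11−6)(11−7) = 10·8·5·4 = 1600 ≡ 1, so v_3 = 1^{−1} = 1 (mod 13).
  i = 4 (α = 6): (6−1)(6−3)(6−11)(6−7) = 5·3·(−5)·(−1) = 75 ≡ 10, so v_4 = 10^{−1} = 4 (mod 13).
  i = 5 (α = 7): (7−1)(7−3)(7−11)(7−6) = 6·4·(−4)·1 = −96 ≡ 8, so v_5 = 8^{−1} = 5 (mod 13).
  v = [7, 9, 1, 4, 5].
Step 2: syndromes of r = [10, 12, 7, 9, 3] (all sums mod 13).
  S_0 = Σ v_i r_i = 7·10 + 9·12 + 1·7 + 4·9 + 5·3 = 236 ≡ 2.
  S_1 = Σ v_i α_i r_i = 7·1·10 + 9·3·12 + 1·11·7 + 4·6·9 + 5·7·3 = 792 ≡ 12.
  α_i^2 mod 13 = [1, 9, 4, 10, 10].
  S_2 = Σ v_i α_i^2 r_i = 7·1·10 + 9·9·12 + 1·4·7 + 4·10·9 + 5·10·3 = 1580 ≡ 7.
  S = (2, 12, 7) ≠ 0, so r is not a codeword (an error is present).
Step 3: locate the error. For a single error e at position i, S_ℓ = v_i·e·α_i^ℓ, so α_err = S_1/S_0.
  S_0^{−1} = 2^{−1} = 7 (mod 13), so α_err = 12·7 = 84 ≡ 6 = α_4. Error position i = 4.
  Consistency check: S_2/S_1 = 7·12 = 84 ≡ 6 = α_err ✓ (single-error assumption holds).
Step 4: error magnitude e = S_0/v_4 = S_0·∏_{j≠4}(α_4 − α_j) = 2·10 = 20 ≡ 7 (mod 13).
Step 5: correct position 4: c_4 = r_4 − e = 9 − 7 ≡ 2 (mod 13). Hence c = [10, 12, 7, 2, 3].
  Check: interpolating c through the α_i gives m(x) = 9 + 1·x (degree < 2) with m(α_i) = c_i for every i, so c is indeed a codeword.


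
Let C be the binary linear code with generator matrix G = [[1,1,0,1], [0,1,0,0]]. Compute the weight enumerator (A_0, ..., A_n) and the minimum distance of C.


Weight distribution: A_0 = 1, A_1 = 1, A_2 = 1, A_3 = 1. Minimum distance d = 1.

Enumerate all 2^2 = 4 messages m ∈ F_2^2.
For each, compute codeword c = mG in F_2^4, then tally its weight.
  m = 00 → c = 0000, weight = 0.
  m = 10 → c = 1101, weight = 3.
  m = 01 → c = 0100, weight = 1.
  m = 11 → c = 1001, weight = 2.
Tally weights:
  weight 0: 1 codewords.
  weight 1: 1 codewords.
  weight 2: 1 codewords.
  weight 3: 1 codewords.
Minimum distance d = smallest w > 0 with A_w > 0 = 1.
Sanity: Σ A_w = 4 = 2^2 = 4 ✓.


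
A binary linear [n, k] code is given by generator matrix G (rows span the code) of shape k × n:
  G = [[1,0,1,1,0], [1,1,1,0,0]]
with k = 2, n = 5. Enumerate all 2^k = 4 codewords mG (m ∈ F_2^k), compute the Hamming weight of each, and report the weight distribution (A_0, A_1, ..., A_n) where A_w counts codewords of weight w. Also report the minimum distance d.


Weight distribution: A_0 = 1, A_2 = 1, A_3 = 2. Minimum distance d = 2.

Enumerate all 2^2 = 4 messages m ∈ F_2^2.
For each, compute codeword c = mG in F_2^5, then tally its weight.
  m = 00 → c = 00000, weight = 0.
  m = 10 → c = 10110, weight = 3.
  m = 01 → c = 11100, weight = 3.
  m = 11 → c = 01010, weight = 2.
Tally weights:
  weight 0: 1 codewords.
  weight 2: 1 codewords.
  weight 3: 2 codewords.
Minimum distance d = smallest w > 0 with A_w > 0 = 2.
Sanity: Σ A_w = 4 = 2^2 = 4 ✓.


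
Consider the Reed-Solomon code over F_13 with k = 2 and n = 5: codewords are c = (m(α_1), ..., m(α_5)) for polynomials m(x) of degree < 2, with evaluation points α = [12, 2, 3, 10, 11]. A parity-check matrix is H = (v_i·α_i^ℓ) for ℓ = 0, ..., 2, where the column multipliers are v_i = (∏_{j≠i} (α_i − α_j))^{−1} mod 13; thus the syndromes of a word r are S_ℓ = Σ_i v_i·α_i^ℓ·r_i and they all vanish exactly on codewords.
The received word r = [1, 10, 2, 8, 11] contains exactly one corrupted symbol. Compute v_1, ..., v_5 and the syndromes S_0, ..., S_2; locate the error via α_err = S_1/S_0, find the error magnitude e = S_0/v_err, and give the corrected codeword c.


S = (5, 2, 6), error at position 3, error magnitude e = 2, c = [1, 10, 0, 8, 11].

Step 1: column multipliers v_i = (∏_{j≠i}(α_i − α_j))^{−1} mod 13.
  i = 1 (α = 12): (12−2)(12−3)(12−10)(12−11) = 10·9·2·1 = 180 ≡ 11, so v_1 = 11^{−1} = 6 (mod 13).
  i = 2 (α = 2): (2−12)(2−3)(2−10)(2−11) = (−10)·(−1)·(−8)·(−9) = 720 ≡ 5, so v_2 = 5^{−1} = 8 (mod 13).
  i = 3 (α = 3): (3−12)(3−2)(3−10)(3−11) = (−9)·1·(−7)·(−8) = −504 ≡ 3, so v_3 = 3^{−1} = 9 (mod 13).
  i = 4 (α = 10): (10−12)(10−2)(10−3)(10−11) = (−2)·8·7·(−1) = 112 ≡ 8, so v_4 = 8^{−1} = 5 (mod 13).
  i = 5 (α = 11): (11−12)(11−2)(11−3)(11−10) = (−1)·9·8·1 = −72 ≡ 6, so v_5 = 6^{−1} = 11 (mod 13).
  v = [6, 8, 9, 5, 11].
Step 2: syndromes of r = [1, 10, 2, 8, 11] (all sums mod 13).
  S_0 = Σ v_i r_i = 6·1 + 8·10 + 9·2 + 5·8 + 11·11 = 265 ≡ 5.
  S_1 = Σ v_i α_i r_i = 6·12·1 + 8·2·10 + 9·3·2 + 5·10·8 + 11·11·11 = 2017 ≡ 2.
  α_i^2 mod 13 = [1, 4, 9, 9, 4].
  S_2 = Σ v_i α_i^2 r_i = 6·1·1 + 8·4·10 + 9·9·2 + 5·9·8 + 11·4·11 = 1332 ≡ 6.
  S = (5, 2, 6) ≠ 0, so r is not a codeword (an error is present).
Step 3: locate the error. For a single error e at position i, S_ℓ = v_i·e·α_i^ℓ, so α_err = S_1/S_0.
  S_0^{−1} = 5^{−1} = 8 (mod 13), so α_err = 2·8 = 16 ≡ 3 = α_3. Error position i = 3.
  Consistency check: S_2/S_1 = 6·7 = 42 ≡ 3 = α_err ✓ (single-error assumption holds).
Step 4: error magnitude e = S_0/v_3 = S_0·∏_{j≠3}(α_3 − α_j) = 5·3 = 15 ≡ 2 (mod 13).
Step 5: correct position 3: c_3 = r_3 − e = 2 − 2 ≡ 0 (mod 13). Hence c = [1, 10, 0, 8, 11].
  Check: interpolating c through the α_i gives m(x) = 4 + 3·x (degree < 2) with m(α_i) = c_i for every i, so c is indeed a codeword.


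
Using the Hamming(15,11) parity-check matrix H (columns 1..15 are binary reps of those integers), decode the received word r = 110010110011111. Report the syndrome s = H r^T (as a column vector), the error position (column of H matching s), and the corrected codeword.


s = (0, 0, 1, 0)^T, error position = 2, corrected codeword c = 100010110011111

Compute s = H r^T mod 2 one row at a time:
  s_1 = 1 + 0 + 0 + 1 + 1 + 1 + 1 + 1 = 6 ≡ 0 (mod 2).
  s_2 = 0 + 1 + 0 + 1 + 1 + 1 + 1 + 1 = 6 ≡ 0 (mod 2).
  s_3 = 1 + 0 + 0 + 1 + 0 + 1 + 1 + 1 = 5 ≡ 1 (mod 2).
  s_4 = 1 + 0 + 1 + 1 + 0 + 1 + 1 + 1 = 6 ≡ 0 (mod 2).
s = (0, 0, 1, 0)^T — this equals column 2 of H (binary 0010), so error is at position 2.
Correct: flip bit 2 of r = 110010110011111 to get c = 100010110011111.


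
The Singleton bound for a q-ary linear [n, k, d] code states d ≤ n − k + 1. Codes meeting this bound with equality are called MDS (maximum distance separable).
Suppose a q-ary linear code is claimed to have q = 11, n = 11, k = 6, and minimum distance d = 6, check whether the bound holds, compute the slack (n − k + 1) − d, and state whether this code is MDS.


Singleton RHS = n − k + 1 = 6, slack = 0, bound satisfied, MDS.

Singleton bound: d ≤ n − k + 1.
Here n = 11, k = 6, so n − k + 1 = 6.
Given d = 6, check d ≤ 6: YES.
Slack = (n − k + 1) − d = 0.
The code is MDS (slack = 0).
Description: the claimed parameters are [11, 6, 6]_11; such a code would be MDS (meets Singleton bound).


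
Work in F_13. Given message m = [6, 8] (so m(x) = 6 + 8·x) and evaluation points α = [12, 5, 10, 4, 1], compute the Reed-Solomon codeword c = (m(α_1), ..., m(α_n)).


c = [11, 7, 8, 12, 1]

Message polynomial: m(x) = 6 + 8·x (mod 13).
For each evaluation point α_i, compute m(α_i) mod 13:
  α_1 = 12: Horner steps 8 → 11, so m(12) = 11.
  α_2 = 5: Horner steps 8 → 7, so m(5) = 7.
  α_3 = 10: Horner steps 8 → 8, so m(10) = 8.
  α_4 = 4: Horner steps 8 → 12, so m(4) = 12.
  α_5 = 1: Horner steps 8 → 1, so m(1) = 1.
Codeword c = [11, 7, 8, 12, 1] ∈ F_13^5.


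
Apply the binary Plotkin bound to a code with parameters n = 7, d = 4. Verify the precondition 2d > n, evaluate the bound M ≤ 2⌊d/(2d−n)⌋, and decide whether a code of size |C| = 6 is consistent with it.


Plotkin bound M ≤ 8; given |C| = 6 ≤ bound (satisfied).

Check applicability: 2d = 8, n = 7.
2d − n = 1 > 0, so Plotkin applies.
Compute d/(2d−n) = 4/1 ≈ 4.0000.
⌊d/(2d−n)⌋ = 4.
Plotkin bound: M ≤ 2·4 = 8.
Given |C| = 6, check: satisfied.
This |C| is below the Plotkin bound.


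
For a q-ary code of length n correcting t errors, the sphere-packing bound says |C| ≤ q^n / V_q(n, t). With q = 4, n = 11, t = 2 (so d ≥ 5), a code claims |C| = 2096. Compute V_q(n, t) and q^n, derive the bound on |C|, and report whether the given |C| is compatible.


V_q(n, t) = 529, q^n = 4194304, Hamming bound = 7928, |C| = 2096 ≤ bound (satisfied).

Step 1: Compute V_q(n, t) = Σ_{j=0}^2 C(n, j) (q−1)^j.
  j = 0: C(11,0)·(3)^0 = 1·1 = 1.
  j = 1: C(11,1)·(3)^1 = 11·3 = 33.
  j = 2: C(11,2)·(3)^2 = 55·9 = 495.
  V_q(n, t) = 1 + 33 + 495 = 529.
Step 2: q^n = 4^11 = 4194304.
Step 3: Hamming bound ⌊q^n / V_q(n,t)⌋ = ⌊4194304/529⌋ = 7928.
Step 4: Compare |C| = 2096 to 7928: satisfied.
The claimed |C| lies below the Hamming bound.
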